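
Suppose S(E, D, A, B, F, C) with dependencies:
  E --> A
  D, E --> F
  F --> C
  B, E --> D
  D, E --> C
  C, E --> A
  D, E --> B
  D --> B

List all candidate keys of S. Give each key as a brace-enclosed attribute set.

{B, E}, {D, E}

Attributes never on any right-hand side: {E} — every candidate key must contain it.
{B, E} is a candidate key since {B, E}⁺ = {A, B, C, D, E, F} covers every attribute.
{D, E} is a candidate key since {D, E}⁺ = {A, B, C, D, E, F} covers every attribute.
No proper subset of any of these is a key, and no other minimal superkey exists.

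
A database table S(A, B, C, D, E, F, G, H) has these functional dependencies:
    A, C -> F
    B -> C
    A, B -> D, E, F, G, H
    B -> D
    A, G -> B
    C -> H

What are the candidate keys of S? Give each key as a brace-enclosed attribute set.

{A, B}, {A, G}

{A} never appears on the right of any FD, so every key must include it.
Closure of {A, B} is {A, B, C, D, E, F, G, H}, the whole schema; {A, B} is a candidate key.
Closure of {A, G} is {A, B, C, D, E, F, G, H}, the whole schema; {A, G} is a candidate key.
No proper subset of any of these is a key, and no other minimal superkey exists.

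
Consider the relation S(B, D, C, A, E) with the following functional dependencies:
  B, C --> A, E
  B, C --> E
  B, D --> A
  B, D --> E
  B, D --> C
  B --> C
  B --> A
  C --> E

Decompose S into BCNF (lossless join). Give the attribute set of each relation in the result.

{A, B, C}; {B, D}; {C, E}

Candidate key of the original relation: {B, D}.
In {A, B, C, D, E}, {B, C} is not a superkey ({B, C}⁺ restricted to this set is {A, B, C, E}), so split on B, C --> A, E into {A, B, C, E} and {B, C, D}.
In {A, B, C, E}, {C} is not a superkey ({C}⁺ restricted to this set is {C, E}), so split on C --> E into {C, E} and {A, B, C}.
{C, E} is in BCNF.
{A, B, C} is in BCNF.
In {B, C, D}, {B} is not a superkey ({B}⁺ restricted to this set is {B, C}), so split on B --> C into {B, C} and {B, D}.
{B, C} is in BCNF.
{B, D} is in BCNF.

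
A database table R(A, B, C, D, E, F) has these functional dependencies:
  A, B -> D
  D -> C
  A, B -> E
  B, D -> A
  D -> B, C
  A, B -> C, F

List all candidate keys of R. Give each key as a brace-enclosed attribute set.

{A, B}, {D}

{D}⁺ = {A, B, C, D, E, F}, which is every attribute, so {D} is a candidate key.
{A, B}⁺ = {A, B, C, D, E, F}, which is every attribute, so {A, B} is a candidate key.
No proper subset of any of these is a key, and no other minimal superkey exists.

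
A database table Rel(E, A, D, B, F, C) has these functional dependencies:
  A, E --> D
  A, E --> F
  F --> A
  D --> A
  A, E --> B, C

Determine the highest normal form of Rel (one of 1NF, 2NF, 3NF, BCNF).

3NF

Candidate keys: {A, E}, {D, E}, {E, F}. Prime attributes: {A, D, E, F}.
F --> A: {F}⁺ = {A, F}, which is not all of the attributes, so the left side is not a superkey — BCNF is violated.
Since {A} ⊆ prime attributes and every other non-superkey FD also has a prime right side, the schema is in 3NF.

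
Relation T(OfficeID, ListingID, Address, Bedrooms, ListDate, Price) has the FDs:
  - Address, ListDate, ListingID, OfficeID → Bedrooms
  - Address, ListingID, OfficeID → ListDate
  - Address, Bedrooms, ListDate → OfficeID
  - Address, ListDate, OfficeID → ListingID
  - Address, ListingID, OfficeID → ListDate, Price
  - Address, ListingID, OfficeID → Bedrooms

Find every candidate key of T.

Attributes never on any right-hand side: {Address} — every candidate key must contain it.
{Address, Bedrooms, ListDate}⁺ = {Address, Bedrooms, ListDate, ListingID, OfficeID, Price} — all of the relation — so {Address, Bedrooms, ListDate} is a candidate key.
{Address, ListDate, OfficeID}⁺ = {Address, Bedrooms, ListDate, ListingID, OfficeID, Price} — all of the relation — so {Address, ListDate, OfficeID} is a candidate key.
{Address, ListingID, OfficeID}⁺ = {Address, Bedrooms, ListDate, ListingID, OfficeID, Price} — all of the relation — so {Address, ListingID, OfficeID} is a candidate key.
No proper subset of any of these is a key, and no other minimal superkey exists.

{Address, Bedrooms, ListDate}, {Address, ListDate, OfficeID}, {Address, ListingID, OfficeID}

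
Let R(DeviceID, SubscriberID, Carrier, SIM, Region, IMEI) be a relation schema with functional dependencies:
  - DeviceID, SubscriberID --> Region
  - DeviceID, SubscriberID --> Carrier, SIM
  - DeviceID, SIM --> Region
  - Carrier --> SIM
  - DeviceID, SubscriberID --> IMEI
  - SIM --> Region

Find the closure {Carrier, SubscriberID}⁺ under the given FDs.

Start with {Carrier, SubscriberID}.
Carrier --> SIM applies; add {SIM} → now {Carrier, SIM, SubscriberID}.
SIM --> Region applies; add {Region} → now {Carrier, Region, SIM, SubscriberID}.
No further FD applies.

{Carrier, Region, SIM, SubscriberID}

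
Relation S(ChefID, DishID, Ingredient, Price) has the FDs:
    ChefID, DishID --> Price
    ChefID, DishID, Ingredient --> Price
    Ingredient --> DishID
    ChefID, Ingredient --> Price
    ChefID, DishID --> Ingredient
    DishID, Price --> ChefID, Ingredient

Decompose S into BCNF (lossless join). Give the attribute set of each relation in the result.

Candidate keys of the original relation: {ChefID, DishID}, {ChefID, Ingredient}, {DishID, Price}, {Ingredient, Price}.
In {ChefID, DishID, Ingredient, Price}, {Ingredient} is not a superkey ({Ingredient}⁺ restricted to this set is {DishID, Ingredient}), so split on Ingredient --> DishID into {DishID, Ingredient} and {ChefID, Ingredient, Price}.
{DishID, Ingredient} is in BCNF.
{ChefID, Ingredient, Price} is in BCNF.

{ChefID, Ingredient, Price}; {DishID, Ingredient}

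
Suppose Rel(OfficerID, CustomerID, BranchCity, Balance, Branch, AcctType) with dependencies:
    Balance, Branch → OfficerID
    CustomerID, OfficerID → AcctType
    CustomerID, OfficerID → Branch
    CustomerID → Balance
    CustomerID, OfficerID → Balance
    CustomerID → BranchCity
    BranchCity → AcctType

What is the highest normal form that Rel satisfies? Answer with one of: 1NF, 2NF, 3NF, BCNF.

Candidate keys: {Branch, CustomerID}, {CustomerID, OfficerID}. Prime attributes: {Branch, CustomerID, OfficerID}.
Balance, Branch → OfficerID: {Balance, Branch}⁺ = {Balance, Branch, OfficerID}, which is not all of the attributes, so the left side is not a superkey — BCNF is violated.
CustomerID → Balance has non-prime {Balance} on the right and a non-superkey on the left, so 3NF fails.
{CustomerID} is a proper subset of the key {Branch, CustomerID}, and {CustomerID}⁺ contains the non-prime attributes {AcctType, Balance, BranchCity} — a partial dependency, so 2NF is violated.

1NF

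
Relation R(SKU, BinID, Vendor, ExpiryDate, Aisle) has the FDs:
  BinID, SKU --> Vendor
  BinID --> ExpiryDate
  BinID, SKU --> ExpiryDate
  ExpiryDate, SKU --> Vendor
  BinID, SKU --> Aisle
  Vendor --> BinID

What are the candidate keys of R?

{BinID, SKU}, {ExpiryDate, SKU}, {SKU, Vendor}

No FD produces {SKU}, so it must be in every candidate key.
Closure of {BinID, SKU} is {Aisle, BinID, ExpiryDate, SKU, Vendor}, the whole schema; {BinID, SKU} is a candidate key.
Closure of {ExpiryDate, SKU} is {Aisle, BinID, ExpiryDate, SKU, Vendor}, the whole schema; {ExpiryDate, SKU} is a candidate key.
Closure of {SKU, Vendor} is {Aisle, BinID, ExpiryDate, SKU, Vendor}, the whole schema; {SKU, Vendor} is a candidate key.
These are minimal and exhaustive — every other superkey contains one of them.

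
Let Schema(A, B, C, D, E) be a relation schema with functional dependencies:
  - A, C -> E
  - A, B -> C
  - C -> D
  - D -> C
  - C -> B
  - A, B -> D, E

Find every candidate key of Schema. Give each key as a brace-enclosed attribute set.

{A} never appears on the right of any FD, so every key must include it.
{A, B}⁺ = {A, B, C, D, E}, which is every attribute, so {A, B} is a candidate key.
{A, C}⁺ = {A, B, C, D, E}, which is every attribute, so {A, C} is a candidate key.
{A, D}⁺ = {A, B, C, D, E}, which is every attribute, so {A, D} is a candidate key.
These are minimal and exhaustive — every other superkey contains one of them.

{A, B}, {A, C}, {A, D}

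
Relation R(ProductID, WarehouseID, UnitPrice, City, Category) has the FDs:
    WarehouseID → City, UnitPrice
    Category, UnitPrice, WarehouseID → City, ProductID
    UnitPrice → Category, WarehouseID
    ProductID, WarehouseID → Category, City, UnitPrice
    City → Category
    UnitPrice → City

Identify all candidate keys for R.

{UnitPrice}, {WarehouseID}

{UnitPrice}⁺ = {Category, City, ProductID, UnitPrice, WarehouseID} — all of the relation — so {UnitPrice} is a candidate key.
{WarehouseID}⁺ = {Category, City, ProductID, UnitPrice, WarehouseID} — all of the relation — so {WarehouseID} is a candidate key.
No proper subset of any of these is a key, and no other minimal superkey exists.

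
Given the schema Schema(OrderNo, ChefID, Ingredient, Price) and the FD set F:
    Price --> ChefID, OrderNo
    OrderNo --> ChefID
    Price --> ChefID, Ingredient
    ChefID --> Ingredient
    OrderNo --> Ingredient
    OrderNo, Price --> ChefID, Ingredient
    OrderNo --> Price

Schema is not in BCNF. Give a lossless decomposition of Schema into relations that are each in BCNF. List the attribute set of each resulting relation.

{ChefID, Ingredient}; {ChefID, OrderNo, Price}

Candidate keys of the original relation: {OrderNo}, {Price}.
In {ChefID, Ingredient, OrderNo, Price}, {ChefID} is not a superkey ({ChefID}⁺ restricted to this set is {ChefID, Ingredient}), so split on ChefID --> Ingredient into {ChefID, Ingredient} and {ChefID, OrderNo, Price}.
{ChefID, Ingredient}: every determinant is a superkey — BCNF.
{ChefID, OrderNo, Price}: every determinant is a superkey — BCNF.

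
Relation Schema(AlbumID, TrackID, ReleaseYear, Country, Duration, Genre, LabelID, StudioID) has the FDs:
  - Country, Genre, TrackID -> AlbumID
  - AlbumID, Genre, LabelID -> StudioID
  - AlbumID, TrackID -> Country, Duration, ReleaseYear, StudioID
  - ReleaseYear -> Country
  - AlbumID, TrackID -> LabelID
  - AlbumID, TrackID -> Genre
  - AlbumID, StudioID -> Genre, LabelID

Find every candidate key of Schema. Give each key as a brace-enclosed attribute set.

{TrackID} never appears on the right of any FD, so every key must include it.
{AlbumID, TrackID}⁺ = {AlbumID, Country, Duration, Genre, LabelID, ReleaseYear, StudioID, TrackID} — all of the relation — so {AlbumID, TrackID} is a candidate key.
{Country, Genre, TrackID}⁺ = {AlbumID, Country, Duration, Genre, LabelID, ReleaseYear, StudioID, TrackID} — all of the relation — so {Country, Genre, TrackID} is a candidate key.
{Genre, ReleaseYear, TrackID}⁺ = {AlbumID, Country, Duration, Genre, LabelID, ReleaseYear, StudioID, TrackID} — all of the relation — so {Genre, ReleaseYear, TrackID} is a candidate key.
Any other superkey properly contains one of these, so there are no further candidate keys.

{AlbumID, TrackID}, {Country, Genre, TrackID}, {Genre, ReleaseYear, TrackID}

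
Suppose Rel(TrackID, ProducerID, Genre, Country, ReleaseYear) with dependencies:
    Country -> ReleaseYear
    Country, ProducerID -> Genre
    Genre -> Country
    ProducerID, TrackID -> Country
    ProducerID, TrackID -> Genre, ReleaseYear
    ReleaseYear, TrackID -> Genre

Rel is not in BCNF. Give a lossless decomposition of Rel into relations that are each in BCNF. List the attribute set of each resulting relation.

Candidate key of the original relation: {ProducerID, TrackID}.
In {Country, Genre, ProducerID, ReleaseYear, TrackID}, {Country} is not a superkey ({Country}⁺ restricted to this set is {Country, ReleaseYear}), so split on Country -> ReleaseYear into {Country, ReleaseYear} and {Country, Genre, ProducerID, TrackID}.
{Country, ReleaseYear} is in BCNF.
In {Country, Genre, ProducerID, TrackID}, {Country, ProducerID} is not a superkey ({Country, ProducerID}⁺ restricted to this set is {Country, Genre, ProducerID}), so split on Country, ProducerID -> Genre into {Country, Genre, ProducerID} and {Country, ProducerID, TrackID}.
In {Country, Genre, ProducerID}, {Genre} is not a superkey ({Genre}⁺ restricted to this set is {Country, Genre}), so split on Genre -> Country into {Country, Genre} and {Genre, ProducerID}.
{Country, Genre} is in BCNF.
{Genre, ProducerID} is in BCNF.
{Country, ProducerID, TrackID} is in BCNF.

{Country, Genre}; {Country, ProducerID, TrackID}; {Country, ReleaseYear}; {Genre, ProducerID}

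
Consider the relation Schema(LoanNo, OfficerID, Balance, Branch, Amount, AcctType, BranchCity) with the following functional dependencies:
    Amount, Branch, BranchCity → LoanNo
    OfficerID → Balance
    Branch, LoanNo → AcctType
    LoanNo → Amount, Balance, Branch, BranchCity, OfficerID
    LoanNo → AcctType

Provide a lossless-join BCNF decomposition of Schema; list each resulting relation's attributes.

Candidate keys of the original relation: {Amount, Branch, BranchCity}, {LoanNo}.
{AcctType, Amount, Balance, Branch, BranchCity, LoanNo, OfficerID}: {OfficerID} determines {Balance, OfficerID} here but is not a superkey — split on OfficerID → Balance, giving {Balance, OfficerID} and {AcctType, Amount, Branch, BranchCity, LoanNo, OfficerID}.
{Balance, OfficerID} is in BCNF.
{AcctType, Amount, Branch, BranchCity, LoanNo, OfficerID} is in BCNF.

{AcctType, Amount, Branch, BranchCity, LoanNo, OfficerID}; {Balance, OfficerID}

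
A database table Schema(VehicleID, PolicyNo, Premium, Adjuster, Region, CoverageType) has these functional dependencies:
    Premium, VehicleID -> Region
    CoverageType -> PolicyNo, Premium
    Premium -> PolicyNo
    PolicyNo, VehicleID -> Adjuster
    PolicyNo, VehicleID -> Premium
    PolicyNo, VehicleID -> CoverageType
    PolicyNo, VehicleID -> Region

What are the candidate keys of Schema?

{CoverageType, VehicleID}, {PolicyNo, VehicleID}, {Premium, VehicleID}

Attributes never on any right-hand side: {VehicleID} — every candidate key must contain it.
{CoverageType, VehicleID}⁺ = {Adjuster, CoverageType, PolicyNo, Premium, Region, VehicleID} — all of the relation — so {CoverageType, VehicleID} is a candidate key.
{PolicyNo, VehicleID}⁺ = {Adjuster, CoverageType, PolicyNo, Premium, Region, VehicleID} — all of the relation — so {PolicyNo, VehicleID} is a candidate key.
{Premium, VehicleID}⁺ = {Adjuster, CoverageType, PolicyNo, Premium, Region, VehicleID} — all of the relation — so {Premium, VehicleID} is a candidate key.
Any other superkey properly contains one of these, so there are no further candidate keys.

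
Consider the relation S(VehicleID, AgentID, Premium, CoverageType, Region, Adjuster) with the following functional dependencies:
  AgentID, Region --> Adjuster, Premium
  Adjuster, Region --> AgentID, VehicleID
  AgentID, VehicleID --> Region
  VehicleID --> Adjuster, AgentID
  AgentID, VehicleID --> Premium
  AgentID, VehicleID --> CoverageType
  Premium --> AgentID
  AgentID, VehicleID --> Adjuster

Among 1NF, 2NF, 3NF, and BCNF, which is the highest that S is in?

Candidate keys: {Adjuster, Region}, {AgentID, Region}, {Premium, Region}, {VehicleID}. Prime attributes: {Adjuster, AgentID, Premium, Region, VehicleID}.
For Premium --> AgentID we have {Premium}⁺ = {AgentID, Premium}; {Premium} is not a superkey, so BCNF fails.
Since {AgentID} ⊆ prime attributes and every other non-superkey FD also has a prime right side, the schema is in 3NF.

3NF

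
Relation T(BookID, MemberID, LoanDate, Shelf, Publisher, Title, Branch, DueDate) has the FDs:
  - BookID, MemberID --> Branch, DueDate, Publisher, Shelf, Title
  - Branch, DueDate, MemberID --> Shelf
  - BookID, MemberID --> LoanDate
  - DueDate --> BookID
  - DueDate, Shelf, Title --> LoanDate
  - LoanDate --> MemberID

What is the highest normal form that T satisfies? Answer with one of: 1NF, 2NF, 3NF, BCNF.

Candidate keys: {BookID, LoanDate}, {BookID, MemberID}, {DueDate, LoanDate}, {DueDate, MemberID}, {DueDate, Shelf, Title}. Prime attributes: {BookID, DueDate, LoanDate, MemberID, Shelf, Title}.
DueDate --> BookID: {DueDate}⁺ = {BookID, DueDate}, which is not all of the attributes, so the left side is not a superkey — BCNF is violated.
Since {BookID} ⊆ prime attributes and every other non-superkey FD also has a prime right side, the schema is in 3NF.

3NF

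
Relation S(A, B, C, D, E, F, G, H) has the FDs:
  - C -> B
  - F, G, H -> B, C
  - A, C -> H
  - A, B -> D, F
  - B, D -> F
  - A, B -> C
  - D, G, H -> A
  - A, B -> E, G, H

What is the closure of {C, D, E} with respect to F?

{B, C, D, E, F}

Start with {C, D, E}.
C -> B applies; add {B} → now {B, C, D, E}.
B, D -> F applies; add {F} → now {B, C, D, E, F}.
No further FD applies.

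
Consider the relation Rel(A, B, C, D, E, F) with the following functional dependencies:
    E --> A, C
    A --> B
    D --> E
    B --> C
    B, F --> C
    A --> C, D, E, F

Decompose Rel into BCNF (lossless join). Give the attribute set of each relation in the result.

{A, B, D, E, F}; {B, C}

Candidate keys of the original relation: {A}, {D}, {E}.
In {A, B, C, D, E, F}, {B} is not a superkey ({B}⁺ restricted to this set is {B, C}), so split on B --> C into {B, C} and {A, B, D, E, F}.
{B, C}: every determinant is a superkey — BCNF.
{A, B, D, E, F}: every determinant is a superkey — BCNF.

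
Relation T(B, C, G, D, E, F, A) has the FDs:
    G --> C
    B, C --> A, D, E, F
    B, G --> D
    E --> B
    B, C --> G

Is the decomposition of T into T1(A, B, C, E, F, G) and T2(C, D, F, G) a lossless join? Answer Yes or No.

No

The shared attributes are {C, F, G} and {C, F, G}⁺ = {C, F, G}.
T1 ⊄ {C, F, G} and T2 ⊄ {C, F, G}, so the split is lossy.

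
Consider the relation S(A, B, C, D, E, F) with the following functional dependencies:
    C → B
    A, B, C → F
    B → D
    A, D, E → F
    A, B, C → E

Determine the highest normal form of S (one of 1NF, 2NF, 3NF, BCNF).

1NF

Candidate key: {A, C}. Prime attributes: {A, C}.
C → B: {C}⁺ = {B, C, D}, which is not all of the attributes, so the left side is not a superkey — BCNF is violated.
Because {B} is non-prime and the left side of C → B is not a superkey, the relation is not in 3NF.
The proper key subset {C} of {A, C} determines non-prime {B, D}, so the relation is not even in 2NF.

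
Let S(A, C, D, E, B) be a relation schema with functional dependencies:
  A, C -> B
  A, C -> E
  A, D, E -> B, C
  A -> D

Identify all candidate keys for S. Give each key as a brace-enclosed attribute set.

{A, C}, {A, E}

Attributes never on any right-hand side: {A} — every candidate key must contain it.
{A, C} is a candidate key since {A, C}⁺ = {A, B, C, D, E} covers every attribute.
{A, E} is a candidate key since {A, E}⁺ = {A, B, C, D, E} covers every attribute.
No proper subset of any of these is a key, and no other minimal superkey exists.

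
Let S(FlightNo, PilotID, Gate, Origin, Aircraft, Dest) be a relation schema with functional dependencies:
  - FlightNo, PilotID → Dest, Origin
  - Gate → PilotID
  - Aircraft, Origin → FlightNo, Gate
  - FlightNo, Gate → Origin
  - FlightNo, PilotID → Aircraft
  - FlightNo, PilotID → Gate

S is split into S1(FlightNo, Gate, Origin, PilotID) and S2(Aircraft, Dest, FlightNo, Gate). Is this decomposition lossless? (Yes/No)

Yes

S1 ∩ S2 = {FlightNo, Gate}; its closure under F is {Aircraft, Dest, FlightNo, Gate, Origin, PilotID}.
This includes all of S1, so the common attributes are a superkey of S1 — the join is lossless.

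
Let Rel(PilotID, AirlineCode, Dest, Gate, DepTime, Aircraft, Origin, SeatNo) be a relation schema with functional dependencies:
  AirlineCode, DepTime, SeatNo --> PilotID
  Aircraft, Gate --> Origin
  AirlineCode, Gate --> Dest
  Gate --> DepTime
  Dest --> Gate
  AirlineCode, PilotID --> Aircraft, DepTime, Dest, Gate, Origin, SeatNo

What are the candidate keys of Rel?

{AirlineCode, DepTime, SeatNo}, {AirlineCode, Dest, SeatNo}, {AirlineCode, Gate, SeatNo}, {AirlineCode, PilotID}

Attributes never on any right-hand side: {AirlineCode} — every candidate key must contain it.
{AirlineCode, PilotID}⁺ = {Aircraft, AirlineCode, DepTime, Dest, Gate, Origin, PilotID, SeatNo} — all of the relation — so {AirlineCode, PilotID} is a candidate key.
{AirlineCode, DepTime, SeatNo}⁺ = {Aircraft, AirlineCode, DepTime, Dest, Gate, Origin, PilotID, SeatNo} — all of the relation — so {AirlineCode, DepTime, SeatNo} is a candidate key.
{AirlineCode, Dest, SeatNo}⁺ = {Aircraft, AirlineCode, DepTime, Dest, Gate, Origin, PilotID, SeatNo} — all of the relation — so {AirlineCode, Dest, SeatNo} is a candidate key.
{AirlineCode, Gate, SeatNo}⁺ = {Aircraft, AirlineCode, DepTime, Dest, Gate, Origin, PilotID, SeatNo} — all of the relation — so {AirlineCode, Gate, SeatNo} is a candidate key.
Any other superkey properly contains one of these, so there are no further candidate keys.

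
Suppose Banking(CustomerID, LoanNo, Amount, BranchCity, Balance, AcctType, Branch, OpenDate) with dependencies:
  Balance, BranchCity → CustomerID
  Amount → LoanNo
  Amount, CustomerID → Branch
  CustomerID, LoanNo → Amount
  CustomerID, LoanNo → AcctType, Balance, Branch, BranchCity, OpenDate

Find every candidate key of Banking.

{Amount, Balance, BranchCity}, {Amount, CustomerID}, {Balance, BranchCity, LoanNo}, {CustomerID, LoanNo}

{Amount, CustomerID}⁺ = {AcctType, Amount, Balance, Branch, BranchCity, CustomerID, LoanNo, OpenDate}, which is every attribute, so {Amount, CustomerID} is a candidate key.
{CustomerID, LoanNo}⁺ = {AcctType, Amount, Balance, Branch, BranchCity, CustomerID, LoanNo, OpenDate}, which is every attribute, so {CustomerID, LoanNo} is a candidate key.
{Amount, Balance, BranchCity}⁺ = {AcctType, Amount, Balance, Branch, BranchCity, CustomerID, LoanNo, OpenDate}, which is every attribute, so {Amount, Balance, BranchCity} is a candidate key.
{Balance, BranchCity, LoanNo}⁺ = {AcctType, Amount, Balance, Branch, BranchCity, CustomerID, LoanNo, OpenDate}, which is every attribute, so {Balance, BranchCity, LoanNo} is a candidate key.
These are minimal and exhaustive — every other superkey contains one of them.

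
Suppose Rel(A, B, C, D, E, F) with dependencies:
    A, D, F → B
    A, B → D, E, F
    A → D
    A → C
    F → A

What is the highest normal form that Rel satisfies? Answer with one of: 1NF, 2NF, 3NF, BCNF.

Candidate keys: {A, B}, {F}. Prime attributes: {A, B, F}.
A → D breaks BCNF: {A}⁺ = {A, C, D}, so {A} is not a superkey.
A → D determines the non-prime attribute {D} from a non-superkey — 3NF is violated.
The proper key subset {A} of {A, B} determines non-prime {C, D}, so the relation is not even in 2NF.

1NF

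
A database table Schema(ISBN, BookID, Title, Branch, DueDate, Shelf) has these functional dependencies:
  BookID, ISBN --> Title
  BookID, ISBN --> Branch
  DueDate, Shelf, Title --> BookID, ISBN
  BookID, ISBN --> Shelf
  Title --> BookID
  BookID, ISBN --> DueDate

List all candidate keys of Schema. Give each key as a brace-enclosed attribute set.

Closure of {BookID, ISBN} is {BookID, Branch, DueDate, ISBN, Shelf, Title}, the whole schema; {BookID, ISBN} is a candidate key.
Closure of {ISBN, Title} is {BookID, Branch, DueDate, ISBN, Shelf, Title}, the whole schema; {ISBN, Title} is a candidate key.
Closure of {DueDate, Shelf, Title} is {BookID, Branch, DueDate, ISBN, Shelf, Title}, the whole schema; {DueDate, Shelf, Title} is a candidate key.
No proper subset of any of these is a key, and no other minimal superkey exists.

{BookID, ISBN}, {DueDate, Shelf, Title}, {ISBN, Title}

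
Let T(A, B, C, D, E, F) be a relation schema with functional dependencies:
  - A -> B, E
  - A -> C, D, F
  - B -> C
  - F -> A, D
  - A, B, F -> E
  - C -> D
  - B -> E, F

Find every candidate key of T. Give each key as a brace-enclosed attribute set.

Closure of {A} is {A, B, C, D, E, F}, the whole schema; {A} is a candidate key.
Closure of {B} is {A, B, C, D, E, F}, the whole schema; {B} is a candidate key.
Closure of {F} is {A, B, C, D, E, F}, the whole schema; {F} is a candidate key.
Any other superkey properly contains one of these, so there are no further candidate keys.

{A}, {B}, {F}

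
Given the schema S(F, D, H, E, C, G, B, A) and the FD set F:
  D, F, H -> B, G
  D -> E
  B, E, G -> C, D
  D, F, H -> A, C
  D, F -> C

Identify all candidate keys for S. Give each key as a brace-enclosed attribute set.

{B, E, F, G, H}, {D, F, H}

{F, H} never appear on the right of any FD, so every key must include all of them.
Closure of {D, F, H} is {A, B, C, D, E, F, G, H}, the whole schema; {D, F, H} is a candidate key.
Closure of {B, E, F, G, H} is {A, B, C, D, E, F, G, H}, the whole schema; {B, E, F, G, H} is a candidate key.
These are minimal and exhaustive — every other superkey contains one of them.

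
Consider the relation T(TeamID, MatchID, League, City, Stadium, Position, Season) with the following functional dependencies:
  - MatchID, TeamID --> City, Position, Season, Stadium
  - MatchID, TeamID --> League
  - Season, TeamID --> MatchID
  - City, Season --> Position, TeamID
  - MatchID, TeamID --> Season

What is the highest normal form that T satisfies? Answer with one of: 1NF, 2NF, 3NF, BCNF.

BCNF

Candidate keys: {City, Season}, {MatchID, TeamID}, {Season, TeamID}. Prime attributes: {City, MatchID, Season, TeamID}.
Every FD has a superkey on the left, so the relation is in BCNF.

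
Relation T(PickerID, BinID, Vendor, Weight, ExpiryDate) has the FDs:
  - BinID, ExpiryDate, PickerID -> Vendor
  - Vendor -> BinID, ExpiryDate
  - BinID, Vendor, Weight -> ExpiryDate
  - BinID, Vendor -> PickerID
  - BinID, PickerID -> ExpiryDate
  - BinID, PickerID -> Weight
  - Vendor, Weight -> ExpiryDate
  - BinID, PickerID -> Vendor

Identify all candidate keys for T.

{BinID, PickerID}, {Vendor}

{Vendor}⁺ = {BinID, ExpiryDate, PickerID, Vendor, Weight}, which is every attribute, so {Vendor} is a candidate key.
{BinID, PickerID}⁺ = {BinID, ExpiryDate, PickerID, Vendor, Weight}, which is every attribute, so {BinID, PickerID} is a candidate key.
No proper subset of any of these is a key, and no other minimal superkey exists.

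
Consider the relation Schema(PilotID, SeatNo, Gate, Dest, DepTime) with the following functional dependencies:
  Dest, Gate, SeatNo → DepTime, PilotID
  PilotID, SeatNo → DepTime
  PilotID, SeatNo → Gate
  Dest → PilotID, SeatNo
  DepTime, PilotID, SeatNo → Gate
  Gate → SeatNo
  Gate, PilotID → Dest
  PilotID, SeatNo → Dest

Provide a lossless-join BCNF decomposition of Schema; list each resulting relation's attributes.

{DepTime, Dest, Gate, PilotID}; {Gate, SeatNo}

Candidate keys of the original relation: {Dest}, {Gate, PilotID}, {PilotID, SeatNo}.
In {DepTime, Dest, Gate, PilotID, SeatNo}, {Gate} is not a superkey ({Gate}⁺ restricted to this set is {Gate, SeatNo}), so split on Gate → SeatNo into {Gate, SeatNo} and {DepTime, Dest, Gate, PilotID}.
{Gate, SeatNo} has no BCNF violation.
{DepTime, Dest, Gate, PilotID} has no BCNF violation.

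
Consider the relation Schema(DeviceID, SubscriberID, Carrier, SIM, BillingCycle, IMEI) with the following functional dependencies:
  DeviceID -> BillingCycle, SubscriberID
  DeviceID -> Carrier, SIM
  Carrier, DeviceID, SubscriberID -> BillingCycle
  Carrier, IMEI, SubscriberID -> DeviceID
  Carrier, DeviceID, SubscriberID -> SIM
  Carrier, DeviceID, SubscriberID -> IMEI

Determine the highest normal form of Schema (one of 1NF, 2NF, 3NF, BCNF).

BCNF

Candidate keys: {Carrier, IMEI, SubscriberID}, {DeviceID}. Prime attributes: {Carrier, DeviceID, IMEI, SubscriberID}.
The left-hand side of every FD is a superkey, so BCNF is satisfied.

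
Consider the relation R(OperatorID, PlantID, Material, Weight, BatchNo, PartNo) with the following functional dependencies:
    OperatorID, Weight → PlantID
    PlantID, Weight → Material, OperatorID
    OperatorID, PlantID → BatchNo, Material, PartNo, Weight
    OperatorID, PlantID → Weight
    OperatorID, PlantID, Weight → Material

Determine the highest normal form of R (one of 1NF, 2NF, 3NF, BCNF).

BCNF

Candidate keys: {OperatorID, PlantID}, {OperatorID, Weight}, {PlantID, Weight}. Prime attributes: {OperatorID, PlantID, Weight}.
The left-hand side of every FD is a superkey, so BCNF is satisfied.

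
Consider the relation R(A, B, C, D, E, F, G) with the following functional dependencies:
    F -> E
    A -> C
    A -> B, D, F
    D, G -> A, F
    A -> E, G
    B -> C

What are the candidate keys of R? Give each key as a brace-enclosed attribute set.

{A}⁺ = {A, B, C, D, E, F, G} — all of the relation — so {A} is a candidate key.
{D, G}⁺ = {A, B, C, D, E, F, G} — all of the relation — so {D, G} is a candidate key.
No proper subset of any of these is a key, and no other minimal superkey exists.

{A}, {D, G}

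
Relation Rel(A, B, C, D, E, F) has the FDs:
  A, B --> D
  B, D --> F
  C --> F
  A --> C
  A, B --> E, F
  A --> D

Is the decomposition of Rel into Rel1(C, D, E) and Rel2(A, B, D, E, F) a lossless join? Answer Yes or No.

No

Common attributes: {D, E}; their closure is {D, E}.
The closure covers neither Rel1 nor Rel2 entirely; the join is not lossless.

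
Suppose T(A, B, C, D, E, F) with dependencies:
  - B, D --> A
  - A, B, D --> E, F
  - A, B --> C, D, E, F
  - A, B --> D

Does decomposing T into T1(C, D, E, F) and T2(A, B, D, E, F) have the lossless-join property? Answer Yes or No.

No

Common attributes: {D, E, F}; their closure is {D, E, F}.
The closure covers neither T1 nor T2 entirely; the join is not lossless.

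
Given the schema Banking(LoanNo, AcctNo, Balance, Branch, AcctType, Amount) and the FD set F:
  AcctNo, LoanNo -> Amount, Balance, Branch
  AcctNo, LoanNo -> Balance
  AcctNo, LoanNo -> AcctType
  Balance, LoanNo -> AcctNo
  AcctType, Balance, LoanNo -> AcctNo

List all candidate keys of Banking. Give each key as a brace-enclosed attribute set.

{LoanNo} never appears on the right of any FD, so every key must include it.
{AcctNo, LoanNo}⁺ = {AcctNo, AcctType, Amount, Balance, Branch, LoanNo} — all of the relation — so {AcctNo, LoanNo} is a candidate key.
{Balance, LoanNo}⁺ = {AcctNo, AcctType, Amount, Balance, Branch, LoanNo} — all of the relation — so {Balance, LoanNo} is a candidate key.
Any other superkey properly contains one of these, so there are no further candidate keys.

{AcctNo, LoanNo}, {Balance, LoanNo}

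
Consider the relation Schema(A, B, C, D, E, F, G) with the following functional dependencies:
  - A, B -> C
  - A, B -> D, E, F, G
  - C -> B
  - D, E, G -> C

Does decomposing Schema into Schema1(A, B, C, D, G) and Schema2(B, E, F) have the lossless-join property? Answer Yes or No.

No

Common attributes: {B}; their closure is {B}.
Neither Schema1 nor Schema2 is contained in that closure, so the decomposition is lossy.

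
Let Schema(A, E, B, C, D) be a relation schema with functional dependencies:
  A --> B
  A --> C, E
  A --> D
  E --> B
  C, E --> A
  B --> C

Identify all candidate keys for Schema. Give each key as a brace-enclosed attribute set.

{A}, {E}

{A}⁺ = {A, B, C, D, E} — all of the relation — so {A} is a candidate key.
{E}⁺ = {A, B, C, D, E} — all of the relation — so {E} is a candidate key.
No proper subset of any of these is a key, and no other minimal superkey exists.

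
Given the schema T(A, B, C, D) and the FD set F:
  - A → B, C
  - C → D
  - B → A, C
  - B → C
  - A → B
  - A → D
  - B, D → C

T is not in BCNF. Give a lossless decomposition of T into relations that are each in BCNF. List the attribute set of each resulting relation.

{A, B, C}; {C, D}

Candidate keys of the original relation: {A}, {B}.
In {A, B, C, D}, {C} is not a superkey ({C}⁺ restricted to this set is {C, D}), so split on C → D into {C, D} and {A, B, C}.
{C, D}: every determinant is a superkey — BCNF.
{A, B, C}: every determinant is a superkey — BCNF.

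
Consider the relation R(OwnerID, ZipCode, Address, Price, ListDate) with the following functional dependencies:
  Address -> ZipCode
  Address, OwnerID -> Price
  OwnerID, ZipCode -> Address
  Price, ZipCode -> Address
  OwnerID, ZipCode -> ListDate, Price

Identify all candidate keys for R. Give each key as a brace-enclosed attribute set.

{Address, OwnerID}, {OwnerID, ZipCode}

Attributes never on any right-hand side: {OwnerID} — every candidate key must contain it.
{Address, OwnerID} is a candidate key since {Address, OwnerID}⁺ = {Address, ListDate, OwnerID, Price, ZipCode} covers every attribute.
{OwnerID, ZipCode} is a candidate key since {OwnerID, ZipCode}⁺ = {Address, ListDate, OwnerID, Price, ZipCode} covers every attribute.
Any other superkey properly contains one of these, so there are no further candidate keys.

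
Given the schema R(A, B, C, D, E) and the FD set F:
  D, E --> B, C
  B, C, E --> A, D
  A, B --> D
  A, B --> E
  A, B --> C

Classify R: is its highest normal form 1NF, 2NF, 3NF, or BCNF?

Candidate keys: {A, B}, {B, C, E}, {D, E}. Prime attributes: {A, B, C, D, E}.
Every FD has a superkey on the left, so the relation is in BCNF.

BCNF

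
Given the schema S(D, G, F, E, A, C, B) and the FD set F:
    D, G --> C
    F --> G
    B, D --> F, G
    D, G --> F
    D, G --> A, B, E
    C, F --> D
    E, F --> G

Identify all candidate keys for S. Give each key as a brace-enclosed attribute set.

{B, D}, {C, F}, {D, F}, {D, G}

{B, D} is a candidate key since {B, D}⁺ = {A, B, C, D, E, F, G} covers every attribute.
{C, F} is a candidate key since {C, F}⁺ = {A, B, C, D, E, F, G} covers every attribute.
{D, F} is a candidate key since {D, F}⁺ = {A, B, C, D, E, F, G} covers every attribute.
{D, G} is a candidate key since {D, G}⁺ = {A, B, C, D, E, F, G} covers every attribute.
No proper subset of any of these is a key, and no other minimal superkey exists.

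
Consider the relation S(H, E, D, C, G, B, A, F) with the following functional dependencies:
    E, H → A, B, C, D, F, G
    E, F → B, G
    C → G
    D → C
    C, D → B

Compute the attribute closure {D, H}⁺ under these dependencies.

{B, C, D, G, H}

Start with {D, H}.
D → C applies; add {C} → now {C, D, H}.
C, D → B applies; add {B} → now {B, C, D, H}.
C → G applies; add {G} → now {B, C, D, G, H}.
No further FD applies.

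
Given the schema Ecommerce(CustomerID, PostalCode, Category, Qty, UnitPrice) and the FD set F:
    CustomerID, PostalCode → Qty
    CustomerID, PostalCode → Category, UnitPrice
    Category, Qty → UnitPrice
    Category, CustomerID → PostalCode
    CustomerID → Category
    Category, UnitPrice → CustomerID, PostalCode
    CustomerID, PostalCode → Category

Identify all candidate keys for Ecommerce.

{CustomerID} is a candidate key since {CustomerID}⁺ = {Category, CustomerID, PostalCode, Qty, UnitPrice} covers every attribute.
{Category, Qty} is a candidate key since {Category, Qty}⁺ = {Category, CustomerID, PostalCode, Qty, UnitPrice} covers every attribute.
{Category, UnitPrice} is a candidate key since {Category, UnitPrice}⁺ = {Category, CustomerID, PostalCode, Qty, UnitPrice} covers every attribute.
Any other superkey properly contains one of these, so there are no further candidate keys.

{Category, Qty}, {Category, UnitPrice}, {CustomerID}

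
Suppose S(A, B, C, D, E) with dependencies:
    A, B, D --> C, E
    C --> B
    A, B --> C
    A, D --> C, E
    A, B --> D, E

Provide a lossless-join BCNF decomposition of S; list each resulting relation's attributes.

Candidate keys of the original relation: {A, B}, {A, C}, {A, D}.
Within {A, B, C, D, E}: {C}⁺ ∩ {A, B, C, D, E} = {B, C}, not the whole set, so C --> B violates BCNF; decompose into {B, C} and {A, C, D, E}.
{B, C}: every determinant is a superkey — BCNF.
{A, C, D, E}: every determinant is a superkey — BCNF.

{A, C, D, E}; {B, C}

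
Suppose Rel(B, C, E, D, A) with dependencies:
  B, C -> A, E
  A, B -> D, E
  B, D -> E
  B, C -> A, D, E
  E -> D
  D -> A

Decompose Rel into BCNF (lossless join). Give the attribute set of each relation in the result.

{A, B, C}; {A, D}; {B, E}; {D, E}

Candidate key of the original relation: {B, C}.
Within {A, B, C, D, E}: {A, B}⁺ ∩ {A, B, C, D, E} = {A, B, D, E}, not the whole set, so A, B -> D, E violates BCNF; decompose into {A, B, D, E} and {A, B, C}.
Within {A, B, D, E}: {E}⁺ ∩ {A, B, D, E} = {A, D, E}, not the whole set, so E -> A, D violates BCNF; decompose into {A, D, E} and {B, E}.
Within {A, D, E}: {D}⁺ ∩ {A, D, E} = {A, D}, not the whole set, so D -> A violates BCNF; decompose into {A, D} and {D, E}.
{A, D} has no BCNF violation.
{D, E} has no BCNF violation.
{B, E} has no BCNF violation.
{A, B, C} has no BCNF violation.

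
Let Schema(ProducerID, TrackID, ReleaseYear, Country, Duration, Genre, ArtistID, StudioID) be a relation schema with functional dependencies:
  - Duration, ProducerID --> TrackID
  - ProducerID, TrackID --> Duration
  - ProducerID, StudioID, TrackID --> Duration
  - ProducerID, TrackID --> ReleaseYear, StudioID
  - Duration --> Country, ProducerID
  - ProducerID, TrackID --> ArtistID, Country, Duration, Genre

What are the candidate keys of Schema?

{Duration}, {ProducerID, TrackID}

{Duration}⁺ = {ArtistID, Country, Duration, Genre, ProducerID, ReleaseYear, StudioID, TrackID}, which is every attribute, so {Duration} is a candidate key.
{ProducerID, TrackID}⁺ = {ArtistID, Country, Duration, Genre, ProducerID, ReleaseYear, StudioID, TrackID}, which is every attribute, so {ProducerID, TrackID} is a candidate key.
These are minimal and exhaustive — every other superkey contains one of them.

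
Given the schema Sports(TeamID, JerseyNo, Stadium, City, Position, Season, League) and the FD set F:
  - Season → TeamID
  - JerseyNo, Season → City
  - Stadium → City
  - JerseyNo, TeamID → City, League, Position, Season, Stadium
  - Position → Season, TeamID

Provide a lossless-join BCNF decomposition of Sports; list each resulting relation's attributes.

Candidate keys of the original relation: {JerseyNo, Position}, {JerseyNo, Season}, {JerseyNo, TeamID}.
Within {City, JerseyNo, League, Position, Season, Stadium, TeamID}: {Season}⁺ ∩ {City, JerseyNo, League, Position, Season, Stadium, TeamID} = {Season, TeamID}, not the whole set, so Season → TeamID violates BCNF; decompose into {Season, TeamID} and {City, JerseyNo, League, Position, Season, Stadium}.
{Season, TeamID} is in BCNF.
Within {City, JerseyNo, League, Position, Season, Stadium}: {Stadium}⁺ ∩ {City, JerseyNo, League, Position, Season, Stadium} = {City, Stadium}, not the whole set, so Stadium → City violates BCNF; decompose into {City, Stadium} and {JerseyNo, League, Position, Season, Stadium}.
{City, Stadium} is in BCNF.
Within {JerseyNo, League, Position, Season, Stadium}: {Position}⁺ ∩ {JerseyNo, League, Position, Season, Stadium} = {Position, Season}, not the whole set, so Position → Season violates BCNF; decompose into {Position, Season} and {JerseyNo, League, Position, Stadium}.
{Position, Season} is in BCNF.
{JerseyNo, League, Position, Stadium} is in BCNF.

{City, Stadium}; {JerseyNo, League, Position, Stadium}; {Position, Season}; {Season, TeamID}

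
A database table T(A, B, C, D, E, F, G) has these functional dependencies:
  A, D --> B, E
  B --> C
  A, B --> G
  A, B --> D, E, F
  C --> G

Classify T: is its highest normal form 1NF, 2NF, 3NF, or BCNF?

Candidate keys: {A, B}, {A, D}. Prime attributes: {A, B, D}.
B --> C: {B}⁺ = {B, C, G}, which is not all of the attributes, so the left side is not a superkey — BCNF is violated.
Because {C} is non-prime and the left side of B --> C is not a superkey, the relation is not in 3NF.
Since {B} ⊂ {A, B} and {B}⁺ ⊇ {C, G} with {C, G} non-prime, there is a partial dependency; 2NF fails.

1NF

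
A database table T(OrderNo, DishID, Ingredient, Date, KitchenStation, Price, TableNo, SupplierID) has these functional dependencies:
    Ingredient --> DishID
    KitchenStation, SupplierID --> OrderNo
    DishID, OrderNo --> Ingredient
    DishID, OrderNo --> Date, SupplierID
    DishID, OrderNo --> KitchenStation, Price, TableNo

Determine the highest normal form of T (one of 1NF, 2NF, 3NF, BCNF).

3NF

Candidate keys: {DishID, KitchenStation, SupplierID}, {DishID, OrderNo}, {Ingredient, KitchenStation, SupplierID}, {Ingredient, OrderNo}. Prime attributes: {DishID, Ingredient, KitchenStation, OrderNo, SupplierID}.
Ingredient --> DishID breaks BCNF: {Ingredient}⁺ = {DishID, Ingredient}, so {Ingredient} is not a superkey.
But every attribute on its right side ({DishID}) is prime, and the same holds for every other non-superkey FD, so 3NF still holds.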